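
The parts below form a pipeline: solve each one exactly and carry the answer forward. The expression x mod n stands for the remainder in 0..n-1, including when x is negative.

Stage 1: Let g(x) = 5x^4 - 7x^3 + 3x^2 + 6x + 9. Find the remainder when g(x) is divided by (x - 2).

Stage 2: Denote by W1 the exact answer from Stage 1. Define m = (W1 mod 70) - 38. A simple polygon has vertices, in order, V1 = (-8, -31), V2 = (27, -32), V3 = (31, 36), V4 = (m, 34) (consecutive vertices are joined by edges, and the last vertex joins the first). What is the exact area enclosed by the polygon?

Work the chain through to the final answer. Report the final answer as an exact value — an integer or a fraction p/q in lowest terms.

1555

Stage 1: remainder = value at the root: 5*(2)^4 - 7*(2)^3 + 3*(2)^2 + 6*(2)^1 + 9 = (80) + (-56) + (12) + (12) + (9) = 57; answer 57
Stage 2: W1 = 57; m = 19; cross terms: (-8*-32 - 27*-31)=1093, (27*36 - 31*-32)=1964, (31*34 - 19*36)=370, (19*-31 - -8*34)=-317; twice the area = |3110| = 3110; area = 1555; answer 1555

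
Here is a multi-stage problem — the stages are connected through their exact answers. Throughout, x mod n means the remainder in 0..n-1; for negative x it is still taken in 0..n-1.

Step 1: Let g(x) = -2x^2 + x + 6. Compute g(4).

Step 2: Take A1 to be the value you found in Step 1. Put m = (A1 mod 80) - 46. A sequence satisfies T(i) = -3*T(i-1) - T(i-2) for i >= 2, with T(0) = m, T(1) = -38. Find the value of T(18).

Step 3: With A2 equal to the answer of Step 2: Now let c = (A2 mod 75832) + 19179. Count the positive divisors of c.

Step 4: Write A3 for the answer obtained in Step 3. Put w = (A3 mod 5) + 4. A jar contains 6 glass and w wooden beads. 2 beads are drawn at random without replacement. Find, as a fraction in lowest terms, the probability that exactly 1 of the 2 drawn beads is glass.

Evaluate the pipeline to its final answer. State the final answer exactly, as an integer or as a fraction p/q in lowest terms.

7/13

Step 1: -2*(4)^2 + 1*(4)^1 + 6 = (-32) + (4) + (6) = -22; answer -22
Step 2: A1 = -22; m = 12; T(2) = -3*(-38) - 1*(12) = 102; iterating: T(2)=102, T(3)=-268, T(4)=702, T(5)=-1838, T(6)=4812, T(7)=-12598, T(8)=32982, T(9)=-86348, T(10)=226062, T(11)=-591838, T(12)=1549452, T(13)=-4056518, T(14)=10620102, T(15)=-27803788, T(16)=72791262, T(17)=-190569998, T(18)=498918732; answer 498918732
Step 3: A2 = 498918732; c = 39183; 39183 = 3 * 37 * 353; number of divisors = (1+1) * (1+1) * (1+1) = 8; answer 8
Step 4: A3 = 8; w = 7; total draws C(13,2) = 78; favorable C(6,1)*C(7,1) = 42; P = 7/13; answer 7/13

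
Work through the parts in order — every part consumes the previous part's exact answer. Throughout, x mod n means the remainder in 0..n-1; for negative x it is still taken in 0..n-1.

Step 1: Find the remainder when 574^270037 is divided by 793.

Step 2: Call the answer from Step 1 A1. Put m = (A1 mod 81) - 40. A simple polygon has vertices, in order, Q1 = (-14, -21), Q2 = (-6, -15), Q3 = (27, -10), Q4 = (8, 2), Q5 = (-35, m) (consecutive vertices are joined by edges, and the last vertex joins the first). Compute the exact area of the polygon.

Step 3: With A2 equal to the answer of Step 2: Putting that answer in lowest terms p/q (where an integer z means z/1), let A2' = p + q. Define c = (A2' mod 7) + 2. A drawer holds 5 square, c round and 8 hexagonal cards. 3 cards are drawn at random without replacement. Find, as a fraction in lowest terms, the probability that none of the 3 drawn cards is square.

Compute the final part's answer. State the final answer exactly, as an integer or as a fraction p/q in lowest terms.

143/408

Step 1: squarings mod 793: 574^1=574, 574^2=381, 574^4=42, 574^8=178, 574^16=757, 574^32=503, 574^64=42, 574^128=178, 574^256=757, 574^512=503, 574^1024=42, 574^2048=178, 574^4096=757, 574^8192=503, 574^16384=42, 574^32768=178, 574^65536=757, 574^131072=503, 574^262144=42; 574^270037 = 574^1 * 574^4 * 574^16 * 574^64 * 574^128 * 574^512 * 574^1024 * 574^2048 * 574^4096 * 574^262144 = 561 (mod 793); answer 561
Step 2: A1 = 561; m = 35; cross terms: (-14*-15 - -6*-21)=84, (-6*-10 - 27*-15)=465, (27*2 - 8*-10)=134, (8*35 - -35*2)=350, (-35*-21 - -14*35)=1225; twice the area = |2258| = 2258; area = 1129; answer 1129
Step 3: A2 = 1129; threaded value p + q = 1130; c = 5; total draws C(18,3) = 816; favorable C(13,3) = 286; P = 143/408; answer 143/408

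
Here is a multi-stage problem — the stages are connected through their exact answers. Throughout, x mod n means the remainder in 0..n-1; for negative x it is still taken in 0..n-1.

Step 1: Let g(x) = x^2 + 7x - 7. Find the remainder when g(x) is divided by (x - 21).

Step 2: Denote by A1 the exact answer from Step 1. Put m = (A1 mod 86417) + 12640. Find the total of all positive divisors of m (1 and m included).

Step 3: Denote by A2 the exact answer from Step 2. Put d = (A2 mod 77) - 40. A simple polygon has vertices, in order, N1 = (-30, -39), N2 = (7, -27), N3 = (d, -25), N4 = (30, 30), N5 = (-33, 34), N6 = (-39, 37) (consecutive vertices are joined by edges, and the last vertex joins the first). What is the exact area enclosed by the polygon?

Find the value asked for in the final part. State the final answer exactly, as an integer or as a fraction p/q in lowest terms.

Step 1: remainder = value at the root: 1*(21)^2 + 7*(21)^1 - 7 = (441) + (147) + (-7) = 581; answer 581
Step 2: A1 = 581; m = 13221; 13221 = 3^2 * 13 * 113; sigma = (1 + 3 + 9) * (1 + 13) * (1 + 113) = 13 * 14 * 114 = 20748; answer 20748
Step 3: A2 = 20748; d = -5; cross terms: (-30*-27 - 7*-39)=1083, (7*-25 - -5*-27)=-310, (-5*30 - 30*-25)=600, (30*34 - -33*30)=2010, (-33*37 - -39*34)=105, (-39*-39 - -30*37)=2631; twice the area = |6119| = 6119; area = 6119/2; answer 6119/2

6119/2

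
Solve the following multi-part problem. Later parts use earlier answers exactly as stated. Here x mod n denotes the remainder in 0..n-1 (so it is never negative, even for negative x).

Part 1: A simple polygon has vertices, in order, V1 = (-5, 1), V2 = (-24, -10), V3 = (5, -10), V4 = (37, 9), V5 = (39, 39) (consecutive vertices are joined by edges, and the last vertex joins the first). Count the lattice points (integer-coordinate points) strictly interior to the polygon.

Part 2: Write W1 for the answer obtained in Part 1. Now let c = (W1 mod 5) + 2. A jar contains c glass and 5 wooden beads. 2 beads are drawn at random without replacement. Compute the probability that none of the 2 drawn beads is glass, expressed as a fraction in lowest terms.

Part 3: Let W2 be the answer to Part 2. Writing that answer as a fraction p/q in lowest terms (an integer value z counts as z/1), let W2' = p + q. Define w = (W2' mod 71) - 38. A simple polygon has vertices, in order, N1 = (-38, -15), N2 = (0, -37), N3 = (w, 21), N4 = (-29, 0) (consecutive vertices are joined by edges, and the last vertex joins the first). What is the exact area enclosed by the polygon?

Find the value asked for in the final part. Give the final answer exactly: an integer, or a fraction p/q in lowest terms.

Part 1: cross terms: (-5*-10 - -24*1)=74, (-24*-10 - 5*-10)=290, (5*9 - 37*-10)=415, (37*39 - 39*9)=1092, (39*1 - -5*39)=234; twice the area = |2105| = 2105; area = 2105/2; boundary points = 1 + 29 + 1 + 2 + 2 = 35; strictly interior points = area - boundary/2 + 1 = 1036; answer 1036
Part 2: W1 = 1036; c = 3; total draws C(8,2) = 28; favorable C(5,2) = 10; P = 5/14; answer 5/14
Part 3: W2 = 5/14; threaded value p + q = 19; w = -19; cross terms: (-38*-37 - 0*-15)=1406, (0*21 - -19*-37)=-703, (-19*0 - -29*21)=609, (-29*-15 - -38*0)=435; twice the area = |1747| = 1747; area = 1747/2; answer 1747/2

1747/2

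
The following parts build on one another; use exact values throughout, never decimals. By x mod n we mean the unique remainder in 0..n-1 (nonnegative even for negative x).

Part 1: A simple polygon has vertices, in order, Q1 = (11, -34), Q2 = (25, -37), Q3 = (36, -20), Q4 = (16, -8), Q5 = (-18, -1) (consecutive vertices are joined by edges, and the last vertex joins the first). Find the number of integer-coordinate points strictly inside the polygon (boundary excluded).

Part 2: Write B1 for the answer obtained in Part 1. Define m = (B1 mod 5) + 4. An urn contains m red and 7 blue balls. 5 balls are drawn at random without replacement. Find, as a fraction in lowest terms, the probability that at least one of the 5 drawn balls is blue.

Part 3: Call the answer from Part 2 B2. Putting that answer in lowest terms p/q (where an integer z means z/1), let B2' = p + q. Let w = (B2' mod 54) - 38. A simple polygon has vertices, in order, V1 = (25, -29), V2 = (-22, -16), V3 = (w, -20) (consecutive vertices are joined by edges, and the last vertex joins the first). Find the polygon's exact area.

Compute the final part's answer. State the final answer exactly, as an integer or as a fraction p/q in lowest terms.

Part 1: cross terms: (11*-37 - 25*-34)=443, (25*-20 - 36*-37)=832, (36*-8 - 16*-20)=32, (16*-1 - -18*-8)=-160, (-18*-34 - 11*-1)=623; twice the area = |1770| = 1770; area = 885; boundary points = 1 + 1 + 4 + 1 + 1 = 8; strictly interior points = area - boundary/2 + 1 = 882; answer 882
Part 2: B1 = 882; m = 6; total draws C(13,5) = 1287; complement C(6,5) = 6; favorable 1287 - 6 = 1281; P = 427/429; answer 427/429
Part 3: B2 = 427/429; threaded value p + q = 856; w = 8; cross terms: (25*-16 - -22*-29)=-1038, (-22*-20 - 8*-16)=568, (8*-29 - 25*-20)=268; twice the area = |-202| = 202; area = 101; answer 101

101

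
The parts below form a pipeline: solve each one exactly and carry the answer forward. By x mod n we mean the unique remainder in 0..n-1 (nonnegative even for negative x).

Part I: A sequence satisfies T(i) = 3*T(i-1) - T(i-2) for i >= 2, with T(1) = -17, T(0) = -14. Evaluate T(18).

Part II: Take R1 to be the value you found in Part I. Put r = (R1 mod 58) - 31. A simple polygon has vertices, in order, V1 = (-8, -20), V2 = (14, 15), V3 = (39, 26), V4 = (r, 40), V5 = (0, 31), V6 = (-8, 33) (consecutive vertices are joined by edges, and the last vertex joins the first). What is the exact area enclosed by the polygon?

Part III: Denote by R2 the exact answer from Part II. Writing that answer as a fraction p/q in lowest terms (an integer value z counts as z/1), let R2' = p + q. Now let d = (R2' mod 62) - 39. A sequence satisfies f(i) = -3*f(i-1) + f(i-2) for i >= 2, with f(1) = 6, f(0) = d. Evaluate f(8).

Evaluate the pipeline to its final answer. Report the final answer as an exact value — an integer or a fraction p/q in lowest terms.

-2160

Part I: T(2) = 3*(-17) - 1*(-14) = -37; iterating: T(2)=-37, T(3)=-94, T(4)=-245, T(5)=-641, T(6)=-1678, T(7)=-4393, T(8)=-11501, T(9)=-30110, T(10)=-78829, T(11)=-206377, T(12)=-540302, T(13)=-1414529, T(14)=-3703285, T(15)=-9695326, T(16)=-25382693, T(17)=-66452753, T(18)=-173975566; answer -173975566
Part II: R1 = -173975566; r = -15; cross terms: (-8*15 - 14*-20)=160, (14*26 - 39*15)=-221, (39*40 - -15*26)=1950, (-15*31 - 0*40)=-465, (0*33 - -8*31)=248, (-8*-20 - -8*33)=424; twice the area = |2096| = 2096; area = 1048; answer 1048
Part III: R2 = 1048; threaded value p + q = 1049; d = 18; f(2) = -3*(6) + 1*(18) = 0; iterating: f(2)=0, f(3)=6, f(4)=-18, f(5)=60, f(6)=-198, f(7)=654, f(8)=-2160; answer -2160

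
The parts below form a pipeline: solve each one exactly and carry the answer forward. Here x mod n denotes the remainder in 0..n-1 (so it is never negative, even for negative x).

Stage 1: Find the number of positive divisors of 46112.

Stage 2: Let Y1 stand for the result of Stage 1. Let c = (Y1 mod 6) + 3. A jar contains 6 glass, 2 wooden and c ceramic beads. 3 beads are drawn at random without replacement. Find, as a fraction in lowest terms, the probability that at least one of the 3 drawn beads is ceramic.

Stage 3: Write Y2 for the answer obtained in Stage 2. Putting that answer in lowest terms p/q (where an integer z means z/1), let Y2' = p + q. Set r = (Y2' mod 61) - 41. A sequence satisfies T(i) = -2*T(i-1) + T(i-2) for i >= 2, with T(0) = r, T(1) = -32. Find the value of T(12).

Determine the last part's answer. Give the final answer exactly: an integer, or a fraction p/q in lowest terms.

380369

Stage 1: 46112 = 2^5 * 11 * 131; number of divisors = (5+1) * (1+1) * (1+1) = 24; answer 24
Stage 2: Y1 = 24; c = 3; total draws C(11,3) = 165; complement C(8,3) = 56; favorable 165 - 56 = 109; P = 109/165; answer 109/165
Stage 3: Y2 = 109/165; threaded value p + q = 274; r = -11; T(2) = -2*(-32) + 1*(-11) = 53; iterating: T(2)=53, T(3)=-138, T(4)=329, T(5)=-796, T(6)=1921, T(7)=-4638, T(8)=11197, T(9)=-27032, T(10)=65261, T(11)=-157554, T(12)=380369; answer 380369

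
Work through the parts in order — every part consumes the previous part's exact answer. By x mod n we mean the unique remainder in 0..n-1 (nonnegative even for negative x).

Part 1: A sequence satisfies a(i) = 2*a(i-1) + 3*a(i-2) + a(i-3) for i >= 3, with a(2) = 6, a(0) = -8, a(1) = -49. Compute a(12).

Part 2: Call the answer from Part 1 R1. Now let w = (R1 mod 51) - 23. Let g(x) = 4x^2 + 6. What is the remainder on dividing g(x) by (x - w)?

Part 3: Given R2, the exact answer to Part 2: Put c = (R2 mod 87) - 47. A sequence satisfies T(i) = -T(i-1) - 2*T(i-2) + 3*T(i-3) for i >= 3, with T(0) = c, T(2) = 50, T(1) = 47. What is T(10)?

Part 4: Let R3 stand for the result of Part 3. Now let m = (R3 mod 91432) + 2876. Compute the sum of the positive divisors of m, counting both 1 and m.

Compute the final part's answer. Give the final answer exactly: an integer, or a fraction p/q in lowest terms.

Part 1: a(3) = 2*(6) + 3*(-49) + 1*(-8) = -143; iterating: a(3)=-143, a(4)=-317, a(5)=-1057, a(6)=-3208, a(7)=-9904, a(8)=-30489, a(9)=-93898, a(10)=-289167, a(11)=-890517, a(12)=-2742433; answer -2742433
Part 2: R1 = -2742433; w = 18; remainder = value at the root: 4*(18)^2 + 6 = (1296) + (6) = 1302; answer 1302
Part 3: R2 = 1302; c = 37; T(3) = -1*(50) - 2*(47) + 3*(37) = -33; iterating: T(3)=-33, T(4)=74, T(5)=142, T(6)=-389, T(7)=327, T(8)=877, T(9)=-2698, T(10)=1925; answer 1925
Part 4: R3 = 1925; m = 4801; 4801 is prime, so its only divisors are 1 and 4801; sigma = 1 + 4801 = 4802; answer 4802

4802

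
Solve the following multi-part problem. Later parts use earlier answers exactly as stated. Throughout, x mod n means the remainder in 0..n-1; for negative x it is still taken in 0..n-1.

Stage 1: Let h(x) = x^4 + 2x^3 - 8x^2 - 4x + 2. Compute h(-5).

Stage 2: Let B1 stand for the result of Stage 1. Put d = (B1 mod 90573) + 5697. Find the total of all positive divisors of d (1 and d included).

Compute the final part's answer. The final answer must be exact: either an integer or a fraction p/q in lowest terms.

10128

Stage 1: 1*(-5)^4 + 2*(-5)^3 - 8*(-5)^2 - 4*(-5)^1 + 2 = (625) + (-250) + (-200) + (20) + (2) = 197; answer 197
Stage 2: B1 = 197; d = 5894; 5894 = 2 * 7 * 421; sigma = (1 + 2) * (1 + 7) * (1 + 421) = 3 * 8 * 422 = 10128; answer 10128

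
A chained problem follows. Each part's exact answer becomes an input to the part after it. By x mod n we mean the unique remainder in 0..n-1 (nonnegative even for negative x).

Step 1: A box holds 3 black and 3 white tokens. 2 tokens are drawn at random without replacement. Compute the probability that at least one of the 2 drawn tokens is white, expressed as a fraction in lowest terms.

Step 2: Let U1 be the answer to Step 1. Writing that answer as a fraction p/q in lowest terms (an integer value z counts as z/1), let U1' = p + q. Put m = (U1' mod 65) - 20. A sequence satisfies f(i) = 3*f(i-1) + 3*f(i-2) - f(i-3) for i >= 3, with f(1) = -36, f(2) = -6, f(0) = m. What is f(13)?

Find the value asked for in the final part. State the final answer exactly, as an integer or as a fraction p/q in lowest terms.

-48878736

Step 1: total draws C(6,2) = 15; complement C(3,2) = 3; favorable 15 - 3 = 12; P = 4/5; answer 4/5
Step 2: U1 = 4/5; threaded value p + q = 9; m = -11; f(3) = 3*(-6) + 3*(-36) - 1*(-11) = -115; iterating: f(3)=-115, f(4)=-327, f(5)=-1320, f(6)=-4826, f(7)=-18111, f(8)=-67491, f(9)=-251980, f(10)=-940302, f(11)=-3509355, f(12)=-13096991, f(13)=-48878736; answer -48878736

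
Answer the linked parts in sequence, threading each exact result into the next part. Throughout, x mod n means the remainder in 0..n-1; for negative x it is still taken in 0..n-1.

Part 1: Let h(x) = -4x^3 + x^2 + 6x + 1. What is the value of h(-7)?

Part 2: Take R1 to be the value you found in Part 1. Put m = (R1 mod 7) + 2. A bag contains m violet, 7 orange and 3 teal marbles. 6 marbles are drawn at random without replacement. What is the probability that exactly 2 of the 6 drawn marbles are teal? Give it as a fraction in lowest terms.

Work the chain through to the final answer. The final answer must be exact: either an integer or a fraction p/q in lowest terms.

Part 1: -4*(-7)^3 + 1*(-7)^2 + 6*(-7)^1 + 1 = (1372) + (49) + (-42) + (1) = 1380; answer 1380
Part 2: R1 = 1380; m = 3; total draws C(13,6) = 1716; favorable C(3,2)*C(10,4) = 630; P = 105/286; answer 105/286

105/286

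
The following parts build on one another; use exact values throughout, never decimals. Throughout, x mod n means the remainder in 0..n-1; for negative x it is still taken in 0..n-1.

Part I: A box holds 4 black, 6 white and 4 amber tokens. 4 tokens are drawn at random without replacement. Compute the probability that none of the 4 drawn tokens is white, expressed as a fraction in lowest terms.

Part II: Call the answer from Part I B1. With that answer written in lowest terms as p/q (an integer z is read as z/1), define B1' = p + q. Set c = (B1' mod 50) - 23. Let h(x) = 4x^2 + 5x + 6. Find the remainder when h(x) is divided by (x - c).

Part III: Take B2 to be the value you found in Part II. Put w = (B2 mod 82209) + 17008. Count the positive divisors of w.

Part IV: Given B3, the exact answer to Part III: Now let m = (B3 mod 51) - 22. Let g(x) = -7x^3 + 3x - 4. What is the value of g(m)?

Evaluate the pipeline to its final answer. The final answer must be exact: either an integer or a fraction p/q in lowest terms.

Part I: total draws C(14,4) = 1001; favorable C(8,4) = 70; P = 10/143; answer 10/143
Part II: B1 = 10/143; threaded value p + q = 153; c = -20; remainder = value at the root: 4*(-20)^2 + 5*(-20)^1 + 6 = (1600) + (-100) + (6) = 1506; answer 1506
Part III: B2 = 1506; w = 18514; 18514 = 2 * 9257; number of divisors = (1+1) * (1+1) = 4; answer 4
Part IV: B3 = 4; m = -18; -7*(-18)^3 + 3*(-18)^1 - 4 = (40824) + (-54) + (-4) = 40766; answer 40766

40766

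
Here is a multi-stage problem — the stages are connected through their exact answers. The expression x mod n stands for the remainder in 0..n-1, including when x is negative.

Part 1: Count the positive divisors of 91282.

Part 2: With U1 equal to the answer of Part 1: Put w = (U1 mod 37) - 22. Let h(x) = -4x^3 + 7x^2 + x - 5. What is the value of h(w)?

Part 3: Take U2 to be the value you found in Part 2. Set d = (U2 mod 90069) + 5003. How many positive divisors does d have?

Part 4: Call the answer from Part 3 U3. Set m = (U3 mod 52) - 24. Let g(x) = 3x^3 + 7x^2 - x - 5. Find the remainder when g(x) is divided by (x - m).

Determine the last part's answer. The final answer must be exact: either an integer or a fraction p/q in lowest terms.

Part 1: 91282 = 2 * 45641; number of divisors = (1+1) * (1+1) = 4; answer 4
Part 2: U1 = 4; w = -18; -4*(-18)^3 + 7*(-18)^2 + 1*(-18)^1 - 5 = (23328) + (2268) + (-18) + (-5) = 25573; answer 25573
Part 3: U2 = 25573; d = 30576; 30576 = 2^4 * 3 * 7^2 * 13; number of divisors = (4+1) * (1+1) * (2+1) * (1+1) = 60; answer 60
Part 4: U3 = 60; m = -16; remainder = value at the root: 3*(-16)^3 + 7*(-16)^2 - 1*(-16)^1 - 5 = (-12288) + (1792) + (16) + (-5) = -10485; answer -10485

-10485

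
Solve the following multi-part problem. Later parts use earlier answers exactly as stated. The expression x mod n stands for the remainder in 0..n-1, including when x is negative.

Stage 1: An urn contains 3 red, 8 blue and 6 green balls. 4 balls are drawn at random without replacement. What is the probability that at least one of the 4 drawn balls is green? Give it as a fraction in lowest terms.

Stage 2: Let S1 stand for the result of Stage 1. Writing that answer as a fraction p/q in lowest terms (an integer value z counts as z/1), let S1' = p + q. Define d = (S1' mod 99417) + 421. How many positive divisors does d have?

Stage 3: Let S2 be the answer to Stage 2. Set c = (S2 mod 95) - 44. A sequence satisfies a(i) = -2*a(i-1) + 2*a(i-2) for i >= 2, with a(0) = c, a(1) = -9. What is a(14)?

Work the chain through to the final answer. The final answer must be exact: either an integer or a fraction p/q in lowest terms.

-2101888

Stage 1: total draws C(17,4) = 2380; complement C(11,4) = 330; favorable 2380 - 330 = 2050; P = 205/238; answer 205/238
Stage 2: S1 = 205/238; threaded value p + q = 443; d = 864; 864 = 2^5 * 3^3; number of divisors = (5+1) * (3+1) = 24; answer 24
Stage 3: S2 = 24; c = -20; a(2) = -2*(-9) + 2*(-20) = -22; iterating: a(2)=-22, a(3)=26, a(4)=-96, a(5)=244, a(6)=-680, a(7)=1848, a(8)=-5056, a(9)=13808, a(10)=-37728, a(11)=103072, a(12)=-281600, a(13)=769344, a(14)=-2101888; answer -2101888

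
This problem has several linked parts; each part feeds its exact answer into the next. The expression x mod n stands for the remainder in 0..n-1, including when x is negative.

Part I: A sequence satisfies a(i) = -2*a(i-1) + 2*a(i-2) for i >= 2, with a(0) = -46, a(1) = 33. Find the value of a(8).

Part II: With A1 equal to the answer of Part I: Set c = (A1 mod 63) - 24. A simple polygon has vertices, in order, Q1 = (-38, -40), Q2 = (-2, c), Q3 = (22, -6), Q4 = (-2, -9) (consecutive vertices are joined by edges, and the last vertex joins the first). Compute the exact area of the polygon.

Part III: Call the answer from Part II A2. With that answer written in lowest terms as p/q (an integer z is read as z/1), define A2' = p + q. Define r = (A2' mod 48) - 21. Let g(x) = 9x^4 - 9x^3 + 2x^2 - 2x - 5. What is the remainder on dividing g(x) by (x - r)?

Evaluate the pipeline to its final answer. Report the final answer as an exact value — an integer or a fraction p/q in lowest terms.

Part I: a(2) = -2*(33) + 2*(-46) = -158; iterating: a(2)=-158, a(3)=382, a(4)=-1080, a(5)=2924, a(6)=-8008, a(7)=21864, a(8)=-59744; answer -59744
Part II: A1 = -59744; c = 19; cross terms: (-38*19 - -2*-40)=-802, (-2*-6 - 22*19)=-406, (22*-9 - -2*-6)=-210, (-2*-40 - -38*-9)=-262; twice the area = |-1680| = 1680; area = 840; answer 840
Part III: A2 = 840; threaded value p + q = 841; r = 4; remainder = value at the root: 9*(4)^4 - 9*(4)^3 + 2*(4)^2 - 2*(4)^1 - 5 = (2304) + (-576) + (32) + (-8) + (-5) = 1747; answer 1747

1747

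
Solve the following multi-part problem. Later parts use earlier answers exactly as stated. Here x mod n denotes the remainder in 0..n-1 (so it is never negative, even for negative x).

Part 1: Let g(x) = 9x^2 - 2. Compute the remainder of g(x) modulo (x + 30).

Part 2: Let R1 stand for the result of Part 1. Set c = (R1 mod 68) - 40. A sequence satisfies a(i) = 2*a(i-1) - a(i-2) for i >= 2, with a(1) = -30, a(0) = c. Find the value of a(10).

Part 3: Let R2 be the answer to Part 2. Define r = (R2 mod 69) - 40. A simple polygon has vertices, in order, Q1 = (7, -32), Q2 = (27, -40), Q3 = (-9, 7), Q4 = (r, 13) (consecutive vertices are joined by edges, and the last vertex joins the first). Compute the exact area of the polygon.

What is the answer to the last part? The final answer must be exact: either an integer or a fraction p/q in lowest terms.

Part 1: remainder = value at the root: 9*(-30)^2 - 2 = (8100) + (-2) = 8098; answer 8098
Part 2: R1 = 8098; c = -34; a(2) = 2*(-30) - 1*(-34) = -26; iterating: a(2)=-26, a(3)=-22, a(4)=-18, a(5)=-14, a(6)=-10, a(7)=-6, a(8)=-2, a(9)=2, a(10)=6; answer 6
Part 3: R2 = 6; r = -34; cross terms: (7*-40 - 27*-32)=584, (27*7 - -9*-40)=-171, (-9*13 - -34*7)=121, (-34*-32 - 7*13)=997; twice the area = |1531| = 1531; area = 1531/2; answer 1531/2

1531/2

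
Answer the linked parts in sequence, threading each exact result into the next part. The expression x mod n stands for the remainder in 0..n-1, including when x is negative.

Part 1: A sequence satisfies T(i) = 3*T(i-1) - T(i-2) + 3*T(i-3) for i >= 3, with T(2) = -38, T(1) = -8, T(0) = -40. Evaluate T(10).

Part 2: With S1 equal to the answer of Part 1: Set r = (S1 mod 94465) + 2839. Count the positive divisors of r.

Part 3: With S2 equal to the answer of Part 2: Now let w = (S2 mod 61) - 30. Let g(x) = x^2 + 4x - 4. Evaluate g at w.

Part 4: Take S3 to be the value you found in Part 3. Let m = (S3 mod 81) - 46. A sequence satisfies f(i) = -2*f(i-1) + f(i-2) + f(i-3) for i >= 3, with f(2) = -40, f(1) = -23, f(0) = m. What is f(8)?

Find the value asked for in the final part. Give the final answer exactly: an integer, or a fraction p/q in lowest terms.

-1807

Part 1: T(3) = 3*(-38) - 1*(-8) + 3*(-40) = -226; iterating: T(3)=-226, T(4)=-664, T(5)=-1880, T(6)=-5654, T(7)=-17074, T(8)=-51208, T(9)=-153512, T(10)=-460550; answer -460550
Part 2: S1 = -460550; r = 14614; 14614 = 2 * 7307; number of divisors = (1+1) * (1+1) = 4; answer 4
Part 3: S2 = 4; w = -26; 1*(-26)^2 + 4*(-26)^1 - 4 = (676) + (-104) + (-4) = 568; answer 568
Part 4: S3 = 568; m = -45; f(3) = -2*(-40) + 1*(-23) + 1*(-45) = 12; iterating: f(3)=12, f(4)=-87, f(5)=146, f(6)=-367, f(7)=793, f(8)=-1807; answer -1807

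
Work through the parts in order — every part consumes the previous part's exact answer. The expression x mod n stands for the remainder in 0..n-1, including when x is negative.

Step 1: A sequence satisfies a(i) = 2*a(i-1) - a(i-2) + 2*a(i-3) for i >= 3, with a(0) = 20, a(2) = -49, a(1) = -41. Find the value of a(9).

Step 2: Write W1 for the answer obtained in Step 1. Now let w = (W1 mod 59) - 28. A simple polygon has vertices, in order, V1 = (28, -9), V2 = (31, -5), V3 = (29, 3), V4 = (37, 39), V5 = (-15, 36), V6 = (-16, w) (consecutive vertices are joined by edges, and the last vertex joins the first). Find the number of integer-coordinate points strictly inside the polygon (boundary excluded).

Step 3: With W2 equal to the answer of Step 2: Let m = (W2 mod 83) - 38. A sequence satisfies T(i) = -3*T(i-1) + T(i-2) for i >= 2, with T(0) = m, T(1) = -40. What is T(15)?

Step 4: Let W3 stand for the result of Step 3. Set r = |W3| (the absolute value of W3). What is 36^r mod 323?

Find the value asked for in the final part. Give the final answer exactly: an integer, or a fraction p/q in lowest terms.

Step 1: a(3) = 2*(-49) - 1*(-41) + 2*(20) = -17; iterating: a(3)=-17, a(4)=-67, a(5)=-215, a(6)=-397, a(7)=-713, a(8)=-1459, a(9)=-2999; answer -2999
Step 2: W1 = -2999; w = -18; cross terms: (28*-5 - 31*-9)=139, (31*3 - 29*-5)=238, (29*39 - 37*3)=1020, (37*36 - -15*39)=1917, (-15*-18 - -16*36)=846, (-16*-9 - 28*-18)=648; twice the area = |4808| = 4808; area = 2404; boundary points = 1 + 2 + 4 + 1 + 1 + 1 = 10; strictly interior points = area - boundary/2 + 1 = 2400; answer 2400
Step 3: W2 = 2400; m = 38; T(2) = -3*(-40) + 1*(38) = 158; iterating: T(2)=158, T(3)=-514, T(4)=1700, T(5)=-5614, T(6)=18542, T(7)=-61240, T(8)=202262, T(9)=-668026, T(10)=2206340, T(11)=-7287046, T(12)=24067478, T(13)=-79489480, T(14)=262535918, T(15)=-867097234; answer -867097234
Step 4: W3 = -867097234; r = 867097234; squarings mod 323: 36^1=36, 36^2=4, 36^4=16, 36^8=256, 36^16=290, 36^32=120, 36^64=188, 36^128=137, 36^256=35, 36^512=256, 36^1024=290, 36^2048=120, 36^4096=188, 36^8192=137, 36^16384=35, 36^32768=256, 36^65536=290, 36^131072=120, 36^262144=188, 36^524288=137, 36^1048576=35, 36^2097152=256, 36^4194304=290, 36^8388608=120, 36^16777216=188, 36^33554432=137, 36^67108864=35, 36^134217728=256, 36^268435456=290, 36^536870912=120; 36^867097234 = 36^2 * 36^16 * 36^128 * 36^512 * 36^2048 * 36^4096 * 36^16384 * 36^32768 * 36^131072 * 36^262144 * 36^524288 * 36^2097152 * 36^8388608 * 36^16777216 * 36^33554432 * 36^268435456 * 36^536870912 = 55 (mod 323); answer 55

55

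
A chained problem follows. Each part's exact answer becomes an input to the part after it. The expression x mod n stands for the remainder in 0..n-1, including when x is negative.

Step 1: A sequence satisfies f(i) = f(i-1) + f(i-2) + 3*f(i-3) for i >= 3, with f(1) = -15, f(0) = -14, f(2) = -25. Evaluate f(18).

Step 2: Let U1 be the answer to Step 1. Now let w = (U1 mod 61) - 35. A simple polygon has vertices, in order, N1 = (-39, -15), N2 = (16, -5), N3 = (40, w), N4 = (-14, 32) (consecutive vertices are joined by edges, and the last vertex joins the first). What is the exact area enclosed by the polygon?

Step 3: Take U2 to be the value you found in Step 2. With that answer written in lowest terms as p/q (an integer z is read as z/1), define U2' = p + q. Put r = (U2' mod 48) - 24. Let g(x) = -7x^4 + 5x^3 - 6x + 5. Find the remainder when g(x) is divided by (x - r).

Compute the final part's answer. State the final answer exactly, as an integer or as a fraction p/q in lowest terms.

-679

Step 1: f(3) = 1*(-25) + 1*(-15) + 3*(-14) = -82; iterating: f(3)=-82, f(4)=-152, f(5)=-309, f(6)=-707, f(7)=-1472, f(8)=-3106, f(9)=-6699, f(10)=-14221, f(11)=-30238, f(12)=-64556, f(13)=-137457, f(14)=-292727, f(15)=-623852, f(16)=-1328950, f(17)=-2830983, f(18)=-6031489; answer -6031489
Step 2: U1 = -6031489; w = -27; cross terms: (-39*-5 - 16*-15)=435, (16*-27 - 40*-5)=-232, (40*32 - -14*-27)=902, (-14*-15 - -39*32)=1458; twice the area = |2563| = 2563; area = 2563/2; answer 2563/2
Step 3: U2 = 2563/2; threaded value p + q = 2565; r = -3; remainder = value at the root: -7*(-3)^4 + 5*(-3)^3 - 6*(-3)^1 + 5 = (-567) + (-135) + (18) + (5) = -679; answer -679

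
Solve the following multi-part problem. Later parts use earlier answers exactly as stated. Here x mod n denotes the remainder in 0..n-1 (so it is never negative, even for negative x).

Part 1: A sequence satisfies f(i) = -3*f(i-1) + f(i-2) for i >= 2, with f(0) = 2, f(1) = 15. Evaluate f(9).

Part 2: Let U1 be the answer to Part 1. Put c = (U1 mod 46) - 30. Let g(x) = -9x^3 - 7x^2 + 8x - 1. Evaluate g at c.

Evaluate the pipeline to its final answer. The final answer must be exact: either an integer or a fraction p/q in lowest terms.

Part 1: f(2) = -3*(15) + 1*(2) = -43; iterating: f(2)=-43, f(3)=144, f(4)=-475, f(5)=1569, f(6)=-5182, f(7)=17115, f(8)=-56527, f(9)=186696; answer 186696
Part 2: U1 = 186696; c = -2; -9*(-2)^3 - 7*(-2)^2 + 8*(-2)^1 - 1 = (72) + (-28) + (-16) + (-1) = 27; answer 27

27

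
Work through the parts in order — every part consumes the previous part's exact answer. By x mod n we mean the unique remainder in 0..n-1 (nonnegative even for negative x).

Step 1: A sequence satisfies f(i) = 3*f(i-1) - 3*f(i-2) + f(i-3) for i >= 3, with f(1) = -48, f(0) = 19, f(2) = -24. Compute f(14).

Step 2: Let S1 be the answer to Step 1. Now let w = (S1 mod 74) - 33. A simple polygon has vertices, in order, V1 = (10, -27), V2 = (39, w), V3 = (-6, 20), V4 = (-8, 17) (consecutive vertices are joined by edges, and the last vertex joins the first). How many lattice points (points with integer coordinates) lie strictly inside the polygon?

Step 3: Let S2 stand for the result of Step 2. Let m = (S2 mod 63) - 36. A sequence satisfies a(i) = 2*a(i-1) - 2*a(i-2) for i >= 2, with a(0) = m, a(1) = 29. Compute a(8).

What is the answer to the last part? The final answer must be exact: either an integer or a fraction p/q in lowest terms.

160

Step 1: f(3) = 3*(-24) - 3*(-48) + 1*(19) = 91; iterating: f(3)=91, f(4)=297, f(5)=594, f(6)=982, f(7)=1461, f(8)=2031, f(9)=2692, f(10)=3444, f(11)=4287, f(12)=5221, f(13)=6246, f(14)=7362; answer 7362
Step 2: S1 = 7362; w = 3; cross terms: (10*3 - 39*-27)=1083, (39*20 - -6*3)=798, (-6*17 - -8*20)=58, (-8*-27 - 10*17)=46; twice the area = |1985| = 1985; area = 1985/2; boundary points = 1 + 1 + 1 + 2 = 5; strictly interior points = area - boundary/2 + 1 = 991; answer 991
Step 3: S2 = 991; m = 10; a(2) = 2*(29) - 2*(10) = 38; iterating: a(2)=38, a(3)=18, a(4)=-40, a(5)=-116, a(6)=-152, a(7)=-72, a(8)=160; answer 160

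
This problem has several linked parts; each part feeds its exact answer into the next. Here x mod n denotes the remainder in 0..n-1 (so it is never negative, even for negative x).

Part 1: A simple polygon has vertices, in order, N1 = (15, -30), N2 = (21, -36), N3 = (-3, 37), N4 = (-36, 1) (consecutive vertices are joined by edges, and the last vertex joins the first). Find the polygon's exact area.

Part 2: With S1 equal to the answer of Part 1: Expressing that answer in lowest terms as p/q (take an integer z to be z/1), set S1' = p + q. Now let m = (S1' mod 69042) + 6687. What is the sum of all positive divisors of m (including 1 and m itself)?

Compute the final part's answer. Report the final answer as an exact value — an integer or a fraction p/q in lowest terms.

18240

Part 1: cross terms: (15*-36 - 21*-30)=90, (21*37 - -3*-36)=669, (-3*1 - -36*37)=1329, (-36*-30 - 15*1)=1065; twice the area = |3153| = 3153; area = 3153/2; answer 3153/2
Part 2: S1 = 3153/2; threaded value p + q = 3155; m = 9842; 9842 = 2 * 7 * 19 * 37; sigma = (1 + 2) * (1 + 7) * (1 + 19) * (1 + 37) = 3 * 8 * 20 * 38 = 18240; answer 18240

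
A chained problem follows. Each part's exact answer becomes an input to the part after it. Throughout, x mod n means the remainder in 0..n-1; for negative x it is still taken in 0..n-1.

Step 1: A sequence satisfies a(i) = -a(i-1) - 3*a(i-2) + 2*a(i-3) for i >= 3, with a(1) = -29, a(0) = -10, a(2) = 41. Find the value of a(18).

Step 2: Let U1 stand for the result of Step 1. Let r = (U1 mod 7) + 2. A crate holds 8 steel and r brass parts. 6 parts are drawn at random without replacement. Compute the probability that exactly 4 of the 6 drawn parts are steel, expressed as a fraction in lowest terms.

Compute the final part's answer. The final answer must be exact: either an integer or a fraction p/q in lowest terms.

Step 1: a(3) = -1*(41) - 3*(-29) + 2*(-10) = 26; iterating: a(3)=26, a(4)=-207, a(5)=211, a(6)=462, a(7)=-1509, a(8)=545, a(9)=4906, a(10)=-9559, a(11)=-4069, a(12)=42558, a(13)=-49469, a(14)=-86343, a(15)=319866, a(16)=-159775, a(17)=-972509, a(18)=2091566; answer 2091566
Step 2: U1 = 2091566; r = 3; total draws C(11,6) = 462; favorable C(8,4)*C(3,2) = 210; P = 5/11; answer 5/11

5/11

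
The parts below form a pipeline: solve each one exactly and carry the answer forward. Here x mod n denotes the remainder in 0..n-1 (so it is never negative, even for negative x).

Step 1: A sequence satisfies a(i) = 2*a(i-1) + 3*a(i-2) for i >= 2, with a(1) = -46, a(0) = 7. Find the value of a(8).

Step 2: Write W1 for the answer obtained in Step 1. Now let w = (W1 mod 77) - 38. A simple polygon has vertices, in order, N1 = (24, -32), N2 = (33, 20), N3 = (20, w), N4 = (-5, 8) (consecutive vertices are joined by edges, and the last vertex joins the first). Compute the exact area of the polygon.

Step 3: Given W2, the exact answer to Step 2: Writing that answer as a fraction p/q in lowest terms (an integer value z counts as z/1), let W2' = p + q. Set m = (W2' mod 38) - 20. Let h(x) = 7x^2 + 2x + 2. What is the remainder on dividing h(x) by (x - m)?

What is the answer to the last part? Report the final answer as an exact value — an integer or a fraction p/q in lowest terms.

187

Step 1: a(2) = 2*(-46) + 3*(7) = -71; iterating: a(2)=-71, a(3)=-280, a(4)=-773, a(5)=-2386, a(6)=-7091, a(7)=-21340, a(8)=-63953; answer -63953
Step 2: W1 = -63953; w = -4; cross terms: (24*20 - 33*-32)=1536, (33*-4 - 20*20)=-532, (20*8 - -5*-4)=140, (-5*-32 - 24*8)=-32; twice the area = |1112| = 1112; area = 556; answer 556
Step 3: W2 = 556; threaded value p + q = 557; m = 5; remainder = value at the root: 7*(5)^2 + 2*(5)^1 + 2 = (175) + (10) + (2) = 187; answer 187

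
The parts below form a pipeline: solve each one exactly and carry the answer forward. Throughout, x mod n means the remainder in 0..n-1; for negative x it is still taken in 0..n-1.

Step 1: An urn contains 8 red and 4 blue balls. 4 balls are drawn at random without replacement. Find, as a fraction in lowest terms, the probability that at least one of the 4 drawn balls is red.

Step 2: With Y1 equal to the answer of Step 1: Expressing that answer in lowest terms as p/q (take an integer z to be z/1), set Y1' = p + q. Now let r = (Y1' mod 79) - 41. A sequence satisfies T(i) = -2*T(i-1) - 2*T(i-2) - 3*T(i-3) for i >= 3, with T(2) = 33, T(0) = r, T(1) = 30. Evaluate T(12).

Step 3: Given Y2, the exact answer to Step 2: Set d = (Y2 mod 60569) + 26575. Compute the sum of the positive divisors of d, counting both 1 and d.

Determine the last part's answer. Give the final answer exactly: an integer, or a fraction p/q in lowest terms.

44064

Step 1: total draws C(12,4) = 495; complement C(4,4) = 1; favorable 495 - 1 = 494; P = 494/495; answer 494/495
Step 2: Y1 = 494/495; threaded value p + q = 989; r = 0; T(3) = -2*(33) - 2*(30) - 3*(0) = -126; iterating: T(3)=-126, T(4)=96, T(5)=-39, T(6)=264, T(7)=-738, T(8)=1065, T(9)=-1446, T(10)=2976, T(11)=-6255, T(12)=10896; answer 10896
Step 3: Y2 = 10896; d = 37471; 37471 = 7 * 53 * 101; sigma = (1 + 7) * (1 + 53) * (1 + 101) = 8 * 54 * 102 = 44064; answer 44064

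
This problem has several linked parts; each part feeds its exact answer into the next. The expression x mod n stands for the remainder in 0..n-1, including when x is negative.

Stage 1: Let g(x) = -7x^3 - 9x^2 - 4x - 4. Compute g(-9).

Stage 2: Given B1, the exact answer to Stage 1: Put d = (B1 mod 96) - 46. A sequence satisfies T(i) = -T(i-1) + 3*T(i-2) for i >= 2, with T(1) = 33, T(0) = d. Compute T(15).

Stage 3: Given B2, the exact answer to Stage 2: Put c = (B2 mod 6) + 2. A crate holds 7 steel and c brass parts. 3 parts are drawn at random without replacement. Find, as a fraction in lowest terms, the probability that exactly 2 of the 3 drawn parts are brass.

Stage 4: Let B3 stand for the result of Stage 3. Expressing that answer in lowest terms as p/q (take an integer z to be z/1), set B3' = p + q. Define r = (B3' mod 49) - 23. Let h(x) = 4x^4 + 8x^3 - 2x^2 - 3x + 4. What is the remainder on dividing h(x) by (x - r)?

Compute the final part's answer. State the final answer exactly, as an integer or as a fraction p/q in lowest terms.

Stage 1: -7*(-9)^3 - 9*(-9)^2 - 4*(-9)^1 - 4 = (5103) + (-729) + (36) + (-4) = 4406; answer 4406
Stage 2: B1 = 4406; d = 40; T(2) = -1*(33) + 3*(40) = 87; iterating: T(2)=87, T(3)=12, T(4)=249, T(5)=-213, T(6)=960, T(7)=-1599, T(8)=4479, T(9)=-9276, T(10)=22713, T(11)=-50541, T(12)=118680, T(13)=-270303, T(14)=626343, T(15)=-1437252; answer -1437252
Stage 3: B2 = -1437252; c = 2; total draws C(9,3) = 84; favorable C(2,2)*C(7,1) = 7; P = 1/12; answer 1/12
Stage 4: B3 = 1/12; threaded value p + q = 13; r = -10; remainder = value at the root: 4*(-10)^4 + 8*(-10)^3 - 2*(-10)^2 - 3*(-10)^1 + 4 = (40000) + (-8000) + (-200) + (30) + (4) = 31834; answer 31834

31834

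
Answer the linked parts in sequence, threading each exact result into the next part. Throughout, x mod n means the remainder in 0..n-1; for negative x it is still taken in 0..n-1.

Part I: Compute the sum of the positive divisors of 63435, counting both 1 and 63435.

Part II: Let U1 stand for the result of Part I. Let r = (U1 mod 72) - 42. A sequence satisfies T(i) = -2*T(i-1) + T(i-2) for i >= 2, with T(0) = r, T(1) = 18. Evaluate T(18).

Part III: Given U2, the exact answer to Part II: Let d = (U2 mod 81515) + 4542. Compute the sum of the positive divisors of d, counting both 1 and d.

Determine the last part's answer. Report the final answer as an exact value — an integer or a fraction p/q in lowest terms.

69120

Part I: 63435 = 3 * 5 * 4229; sigma = (1 + 3) * (1 + 5) * (1 + 4229) = 4 * 6 * 4230 = 101520; answer 101520
Part II: U1 = 101520; r = -42; T(2) = -2*(18) + 1*(-42) = -78; iterating: T(2)=-78, T(3)=174, T(4)=-426, T(5)=1026, T(6)=-2478, T(7)=5982, T(8)=-14442, T(9)=34866, T(10)=-84174, T(11)=203214, T(12)=-490602, T(13)=1184418, T(14)=-2859438, T(15)=6903294, T(16)=-16666026, T(17)=40235346, T(18)=-97136718; answer -97136718
Part III: U2 = -97136718; d = 33704; 33704 = 2^3 * 11 * 383; sigma = (1 + 2 + 4 + 8) * (1 + 11) * (1 + 383) = 15 * 12 * 384 = 69120; answer 69120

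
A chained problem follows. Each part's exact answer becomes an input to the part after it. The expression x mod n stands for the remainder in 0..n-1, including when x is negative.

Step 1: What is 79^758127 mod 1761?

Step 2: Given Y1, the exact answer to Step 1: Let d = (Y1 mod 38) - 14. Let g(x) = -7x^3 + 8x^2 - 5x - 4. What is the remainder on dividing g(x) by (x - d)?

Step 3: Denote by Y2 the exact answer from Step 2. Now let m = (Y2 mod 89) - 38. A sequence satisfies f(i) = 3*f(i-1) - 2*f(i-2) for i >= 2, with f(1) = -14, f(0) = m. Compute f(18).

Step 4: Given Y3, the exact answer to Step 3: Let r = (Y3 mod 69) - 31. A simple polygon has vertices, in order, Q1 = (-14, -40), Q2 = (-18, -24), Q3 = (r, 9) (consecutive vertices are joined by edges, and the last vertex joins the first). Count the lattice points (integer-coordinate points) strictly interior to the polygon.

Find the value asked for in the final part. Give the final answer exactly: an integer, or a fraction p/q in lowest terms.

471

Step 1: squarings mod 1761: 79^1=79, 79^2=958, 79^4=283, 79^8=844, 79^16=892, 79^32=1453, 79^64=1531, 79^128=70, 79^256=1378, 79^512=526, 79^1024=199, 79^2048=859, 79^4096=22, 79^8192=484, 79^16384=43, 79^32768=88, 79^65536=700, 79^131072=442, 79^262144=1654, 79^524288=883; 79^758127 = 79^1 * 79^2 * 79^4 * 79^8 * 79^32 * 79^64 * 79^256 * 79^4096 * 79^32768 * 79^65536 * 79^131072 * 79^524288 = 967 (mod 1761); answer 967
Step 2: Y1 = 967; d = 3; remainder = value at the root: -7*(3)^3 + 8*(3)^2 - 5*(3)^1 - 4 = (-189) + (72) + (-15) + (-4) = -136; answer -136
Step 3: Y2 = -136; m = 4; f(2) = 3*(-14) - 2*(4) = -50; iterating: f(2)=-50, f(3)=-122, f(4)=-266, f(5)=-554, f(6)=-1130, f(7)=-2282, f(8)=-4586, f(9)=-9194, f(10)=-18410, f(11)=-36842, f(12)=-73706, f(13)=-147434, f(14)=-294890, f(15)=-589802, f(16)=-1179626, f(17)=-2359274, f(18)=-4718570; answer -4718570
Step 4: Y3 = -4718570; r = 33; cross terms: (-14*-24 - -18*-40)=-384, (-18*9 - 33*-24)=630, (33*-40 - -14*9)=-1194; twice the area = |-948| = 948; area = 474; boundary points = 4 + 3 + 1 = 8; strictly interior points = area - boundary/2 + 1 = 471; answer 471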